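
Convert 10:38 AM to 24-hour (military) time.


Input: 10:38 AM
AM hour stays: 10

10:38


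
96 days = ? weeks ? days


13 weeks 5 days

Weeks: 96 ÷ 7 = 13 remainder 5


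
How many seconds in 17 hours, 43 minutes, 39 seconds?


63819 seconds

Hours: 17 × 3600 = 61200
Minutes: 43 × 60 = 2580
Seconds: 39
Total = 61200 + 2580 + 39 = 63819


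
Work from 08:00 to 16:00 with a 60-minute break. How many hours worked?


7h 0m (420 minutes)

Total time = (16×60+0) - (8×60+0)
= 960 - 480 = 480 min
Minus break: 480 - 60 = 420 min
= 7h 0m


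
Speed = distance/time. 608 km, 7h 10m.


Distance: 608 km
Time: 7h 10m = 430 min = 430/60 = 43/6 hours
Speed = 608 ÷ (43/6) = 608 × 6 / 43 = 3648/43 ≈ 84.8 km/h

84.8 km/h


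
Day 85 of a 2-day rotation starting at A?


Shifts: A, B
Start: A (index 0)
Day 85: (0 + 85 - 1) mod 2
= 84 mod 2
= 0
Index 0 → shift A

Shift A


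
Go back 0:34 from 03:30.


Start: 210 minutes from midnight
Subtract: 34 minutes
Remaining: 210 - 34 = 176
Hours: 2, Minutes: 56

02:56


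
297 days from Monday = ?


Start: Monday (index 0)
(0 + 297) mod 7
= 297 mod 7
= 3
Index 3 → Thursday

Thursday


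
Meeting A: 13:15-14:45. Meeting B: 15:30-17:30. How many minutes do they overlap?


0 minutes

Meeting A: 795-885 (in minutes from midnight)
Meeting B: 930-1050
Overlap start = max(795, 930) = 930
Overlap end = min(885, 1050) = 885
Overlap = max(0, 885 - 930) = 0 min


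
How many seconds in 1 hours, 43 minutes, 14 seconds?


6194 seconds

Hours: 1 × 3600 = 3600
Minutes: 43 × 60 = 2580
Seconds: 14
Total = 3600 + 2580 + 14 = 6194


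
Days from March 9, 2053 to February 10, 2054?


338 days

From March 9, 2053 to February 10, 2054
Rest of March 2053: 31 - 9 = 22
Full months: April 30, May 31, June 30, July 31, August 31, September 30, October 31, November 30, December 31, January 31
Days into February 2054: 10
Total = 22 + 30 + 31 + 30 + 31 + 31 + 30 + 31 + 30 + 31 + 31 + 10 = 338 days


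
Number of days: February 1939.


28 days

Month: February (month 2)
February: 28 or 29 (leap year)
1939 leap year? No


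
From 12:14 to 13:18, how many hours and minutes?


End time in minutes: 13×60 + 18 = 798
Start time in minutes: 12×60 + 14 = 734
Difference = 798 - 734 = 64 minutes
= 1 hours 4 minutes

1h 4m


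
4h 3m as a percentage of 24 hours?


Total minutes: 4×60 + 3 = 243
Day = 24×60 = 1440 minutes
Fraction = 243/1440 ≈ 0.1688
As a percentage: 243/1440 × 100 ≈ 16.88%

0.1688 (16.88%)


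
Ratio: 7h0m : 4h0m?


7:4 (1.75)

Duration 1: 420 minutes
Duration 2: 240 minutes
Ratio = 420:240
GCD = 60
Simplified = 7:4
As a decimal: 7/4 = 1.75


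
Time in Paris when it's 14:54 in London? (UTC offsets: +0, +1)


15:54

Time difference = UTC+1 - UTC+0 = +1 hours
New hour = (14 + 1) mod 24
= 15 mod 24 = 15
Minutes unchanged → 15:54


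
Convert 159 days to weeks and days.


Weeks: 159 ÷ 7 = 22 remainder 5

22 weeks 5 days


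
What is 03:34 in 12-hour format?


Hour: 3
3 < 12 → AM

3:34 AM


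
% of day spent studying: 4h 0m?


Time: 240 minutes
Day: 1440 minutes
Percentage = (240/1440) × 100 ≈ 16.7%

16.7%


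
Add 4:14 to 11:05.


Start: 665 minutes from midnight
Add: 254 minutes
Total: 919 minutes
Hours: 919 ÷ 60 = 15 remainder 19

15:19


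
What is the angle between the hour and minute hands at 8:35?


Hour hand = 8×30 + 35×0.5 = 257.5°
Minute hand = 35×6 = 210°
Difference = |257.5 - 210| = 47.5°

47.5°


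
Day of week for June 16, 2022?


Zeller's congruence:
q=16, m=6, k=22, j=20
h = (16 + ⌊13×7/5⌋ + 22 + ⌊22/4⌋ + ⌊20/4⌋ - 2×20) mod 7
= (16 + 18 + 22 + 5 + 5 - 40) mod 7
= 26 mod 7 = 5
h=5 → Thursday

Thursday


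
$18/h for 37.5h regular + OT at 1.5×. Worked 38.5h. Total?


$702.00

Regular: 37.5h × $18 = $675.00
Overtime: 38.5 - 37.5 = 1.0h
OT pay: 1.0h × $18 × 1.5 = $27.00
Total = $675.00 + $27.00 = $702.00


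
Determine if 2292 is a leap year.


Rules: divisible by 4 AND (not by 100 OR by 400)
2292 ÷ 4 = 573 exactly → divisible by 4
2292 ÷ 100 = 22 remainder 92 → not divisible by 100
Divisible by 4 but not by 100 → leap year

Yes


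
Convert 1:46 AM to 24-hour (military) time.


01:46

Input: 1:46 AM
AM hour stays: 1


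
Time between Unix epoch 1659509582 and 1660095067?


585485 seconds (162.6 hours / 6.78 days)

Difference = 1660095067 - 1659509582 = 585485 seconds
In hours: 585485 / 3600 ≈ 162.6
In days: 585485 / 86400 ≈ 6.78


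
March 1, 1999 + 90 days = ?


Start: March 1, 1999
Add 90 days
March 1 → April 1: 31 - 1 + 1 = 31 days (90 - 31 = 59 left)
April 1 → May 1: 30 - 1 + 1 = 30 days (59 - 30 = 29 left)
May 1 + 29 = May 30, 1999

May 30, 1999


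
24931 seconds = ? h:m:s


6h 55m 31s

Hours: 24931 ÷ 3600 = 6 remainder 3331
Minutes: 3331 ÷ 60 = 55 remainder 31
Seconds: 31


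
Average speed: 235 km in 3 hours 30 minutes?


67.1 km/h

Distance: 235 km
Time: 3h 30m = 210 min = 210/60 = 7/2 hours
Speed = 235 ÷ (7/2) = 235 × 2 / 7 = 470/7 ≈ 67.1 km/h


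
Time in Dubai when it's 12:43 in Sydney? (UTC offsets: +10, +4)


06:43

Time difference = UTC+4 - UTC+10 = -6 hours
New hour = (12 -6) mod 24
= 6 mod 24 = 6
Minutes unchanged → 06:43


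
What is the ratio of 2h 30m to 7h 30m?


1:3 (0.33)

Duration 1: 150 minutes
Duration 2: 450 minutes
Ratio = 150:450
GCD = 150
Simplified = 1:3
As a decimal: 1/3 ≈ 0.33


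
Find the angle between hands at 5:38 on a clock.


Hour hand = 5×30 + 38×0.5 = 169.0°
Minute hand = 38×6 = 228°
Difference = |169.0 - 228| = 59.0°

59.0°


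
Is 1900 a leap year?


No

Rules: divisible by 4 AND (not by 100 OR by 400)
1900 ÷ 4 = 475 exactly → divisible by 4
1900 ÷ 100 = 19 exactly → divisible by 100
1900 ÷ 400 = 4 remainder 300 → not divisible by 400
Divisible by 100 but not by 400 → not a leap year


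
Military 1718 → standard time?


5:18 PM

Hour: 17
17 - 12 = 5 → PM


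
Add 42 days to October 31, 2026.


Start: October 31, 2026
Add 42 days
October 31 → November 1: 31 - 31 + 1 = 1 days (42 - 1 = 41 left)
November 1 → December 1: 30 - 1 + 1 = 30 days (41 - 30 = 11 left)
December 1 + 11 = December 12, 2026

December 12, 2026


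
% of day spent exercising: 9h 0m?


37.5%

Time: 540 minutes
Day: 1440 minutes
Percentage = (540/1440) × 100 = 37.5%


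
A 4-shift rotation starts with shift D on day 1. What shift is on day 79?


Shift B

Shifts: A, B, C, D
Start: D (index 3)
Day 79: (3 + 79 - 1) mod 4
= 81 mod 4
= 1
Index 1 → shift B


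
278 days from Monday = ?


Saturday

Start: Monday (index 0)
(0 + 278) mod 7
= 278 mod 7
= 5
Index 5 → Saturday


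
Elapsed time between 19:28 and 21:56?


End time in minutes: 21×60 + 56 = 1316
Start time in minutes: 19×60 + 28 = 1168
Difference = 1316 - 1168 = 148 minutes
= 2 hours 28 minutes

2h 28m


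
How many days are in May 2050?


Month: May (month 5)
May has 31 days

31 days


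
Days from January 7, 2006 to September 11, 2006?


247 days

From January 7, 2006 to September 11, 2006
Rest of January 2006: 31 - 7 = 24
Full months: February 2006 28, March 31, April 30, May 31, June 30, July 31, August 31
Days into September 2006: 11
Total = 24 + 28 + 31 + 30 + 31 + 30 + 31 + 31 + 11 = 247 days


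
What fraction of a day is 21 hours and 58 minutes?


0.9153 (91.53%)

Total minutes: 21×60 + 58 = 1318
Day = 24×60 = 1440 minutes
Fraction = 1318/1440 ≈ 0.9153
As a percentage: 1318/1440 × 100 ≈ 91.53%


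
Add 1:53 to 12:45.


14:38

Start: 765 minutes from midnight
Add: 113 minutes
Total: 878 minutes
Hours: 878 ÷ 60 = 14 remainder 38


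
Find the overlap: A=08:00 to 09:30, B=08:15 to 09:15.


60 minutes

Meeting A: 480-570 (in minutes from midnight)
Meeting B: 495-555
Overlap start = max(480, 495) = 495
Overlap end = min(570, 555) = 555
Overlap = max(0, 555 - 495) = 60 min


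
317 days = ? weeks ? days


Weeks: 317 ÷ 7 = 45 remainder 2

45 weeks 2 days


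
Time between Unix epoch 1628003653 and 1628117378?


113725 seconds (31.6 hours / 1.32 days)

Difference = 1628117378 - 1628003653 = 113725 seconds
In hours: 113725 / 3600 ≈ 31.6
In days: 113725 / 86400 ≈ 1.32


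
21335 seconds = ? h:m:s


5h 55m 35s

Hours: 21335 ÷ 3600 = 5 remainder 3335
Minutes: 3335 ÷ 60 = 55 remainder 35
Seconds: 35


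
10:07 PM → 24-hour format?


Input: 10:07 PM
PM: 10 + 12 = 22

22:07


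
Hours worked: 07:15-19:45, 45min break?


Total time = (19×60+45) - (7×60+15)
= 1185 - 435 = 750 min
Minus break: 750 - 45 = 705 min
= 11h 45m

11h 45m (705 minutes)


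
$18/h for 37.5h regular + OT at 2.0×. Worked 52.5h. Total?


$1215.00

Regular: 37.5h × $18 = $675.00
Overtime: 52.5 - 37.5 = 15.0h
OT pay: 15.0h × $18 × 2.0 = $540.00
Total = $675.00 + $540.00 = $1215.00


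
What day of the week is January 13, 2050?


Thursday

Zeller's congruence:
q=13, m=13, k=49, j=20
h = (13 + ⌊13×14/5⌋ + 49 + ⌊49/4⌋ + ⌊20/4⌋ - 2×20) mod 7
= (13 + 36 + 49 + 12 + 5 - 40) mod 7
= 75 mod 7 = 5
h=5 → Thursday


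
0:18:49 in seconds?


Hours: 0 × 3600 = 0
Minutes: 18 × 60 = 1080
Seconds: 49
Total = 0 + 1080 + 49 = 1129

1129 seconds


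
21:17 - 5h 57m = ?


Start: 1277 minutes from midnight
Subtract: 357 minutes
Remaining: 1277 - 357 = 920
Hours: 15, Minutes: 20

15:20


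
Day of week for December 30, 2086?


Monday

Zeller's congruence:
q=30, m=12, k=86, j=20
h = (30 + ⌊13×13/5⌋ + 86 + ⌊86/4⌋ + ⌊20/4⌋ - 2×20) mod 7
= (30 + 33 + 86 + 21 + 5 - 40) mod 7
= 135 mod 7 = 2
h=2 → Monday


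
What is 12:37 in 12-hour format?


12:37 PM

Hour: 12
12 → 12 PM (noon)


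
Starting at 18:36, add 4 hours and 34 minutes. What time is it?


Start: 1116 minutes from midnight
Add: 274 minutes
Total: 1390 minutes
Hours: 1390 ÷ 60 = 23 remainder 10

23:10


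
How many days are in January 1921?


Month: January (month 1)
January has 31 days

31 days


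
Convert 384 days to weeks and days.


54 weeks 6 days

Weeks: 384 ÷ 7 = 54 remainder 6


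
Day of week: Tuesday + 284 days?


Saturday

Start: Tuesday (index 1)
(1 + 284) mod 7
= 285 mod 7
= 5
Index 5 → Saturday


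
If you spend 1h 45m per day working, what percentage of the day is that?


Time: 105 minutes
Day: 1440 minutes
Percentage = (105/1440) × 100 ≈ 7.3%

7.3%


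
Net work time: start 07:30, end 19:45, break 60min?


11h 15m (675 minutes)

Total time = (19×60+45) - (7×60+30)
= 1185 - 450 = 735 min
Minus break: 735 - 60 = 675 min
= 11h 15m


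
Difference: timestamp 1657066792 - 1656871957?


Difference = 1657066792 - 1656871957 = 194835 seconds
In hours: 194835 / 3600 ≈ 54.1
In days: 194835 / 86400 ≈ 2.26

194835 seconds (54.1 hours / 2.26 days)


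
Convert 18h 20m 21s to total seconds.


Hours: 18 × 3600 = 64800
Minutes: 20 × 60 = 1200
Seconds: 21
Total = 64800 + 1200 + 21 = 66021

66021 seconds


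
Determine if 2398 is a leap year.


Rules: divisible by 4 AND (not by 100 OR by 400)
2398 ÷ 4 = 599 remainder 2 → not divisible by 4
Not divisible by 4 → not a leap year

No


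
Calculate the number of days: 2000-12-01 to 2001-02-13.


74 days

From December 1, 2000 to February 13, 2001
Rest of December 2000: 31 - 1 = 30
Full months: January 31
Days into February 2001: 13
Total = 30 + 31 + 13 = 74 days


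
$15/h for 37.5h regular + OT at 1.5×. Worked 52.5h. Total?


$900.00

Regular: 37.5h × $15 = $562.50
Overtime: 52.5 - 37.5 = 15.0h
OT pay: 15.0h × $15 × 1.5 = $337.50
Total = $562.50 + $337.50 = $900.00


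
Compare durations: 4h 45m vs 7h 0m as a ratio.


Duration 1: 285 minutes
Duration 2: 420 minutes
Ratio = 285:420
GCD = 15
Simplified = 19:28
As a decimal: 19/28 ≈ 0.68

19:28 (0.68)


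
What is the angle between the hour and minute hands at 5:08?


106.0°

Hour hand = 5×30 + 8×0.5 = 154.0°
Minute hand = 8×6 = 48°
Difference = |154.0 - 48| = 106.0°


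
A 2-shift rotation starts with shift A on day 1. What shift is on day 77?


Shift A

Shifts: A, B
Start: A (index 0)
Day 77: (0 + 77 - 1) mod 2
= 76 mod 2
= 0
Index 0 → shift A


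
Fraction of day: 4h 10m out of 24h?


Total minutes: 4×60 + 10 = 250
Day = 24×60 = 1440 minutes
Fraction = 250/1440 ≈ 0.1736
As a percentage: 250/1440 × 100 ≈ 17.36%

0.1736 (17.36%)


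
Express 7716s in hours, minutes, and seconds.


2h 8m 36s

Hours: 7716 ÷ 3600 = 2 remainder 516
Minutes: 516 ÷ 60 = 8 remainder 36
Seconds: 36


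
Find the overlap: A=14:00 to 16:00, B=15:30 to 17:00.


30 minutes

Meeting A: 840-960 (in minutes from midnight)
Meeting B: 930-1020
Overlap start = max(840, 930) = 930
Overlap end = min(960, 1020) = 960
Overlap = max(0, 960 - 930) = 30 min


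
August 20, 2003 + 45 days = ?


October 4, 2003

Start: August 20, 2003
Add 45 days
August 20 → September 1: 31 - 20 + 1 = 12 days (45 - 12 = 33 left)
September 1 → October 1: 30 - 1 + 1 = 30 days (33 - 30 = 3 left)
October 1 + 3 = October 4, 2003


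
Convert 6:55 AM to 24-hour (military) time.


06:55

Input: 6:55 AM
AM hour stays: 6


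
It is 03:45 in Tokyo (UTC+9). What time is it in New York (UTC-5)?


13:45 (previous day)

Time difference = UTC-5 - UTC+9 = -14 hours
New hour = (3 -14) mod 24
= -11 mod 24 = 13
Minutes unchanged → 13:45; -11 < 0 → previous day


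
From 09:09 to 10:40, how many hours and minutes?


1h 31m

End time in minutes: 10×60 + 40 = 640
Start time in minutes: 9×60 + 9 = 549
Difference = 640 - 549 = 91 minutes
= 1 hours 31 minutes


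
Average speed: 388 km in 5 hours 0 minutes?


Distance: 388 km
Time: 5 hours
Speed = 388 / 5 = 77.6 km/h

77.6 km/h


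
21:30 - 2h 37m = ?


Start: 1290 minutes from midnight
Subtract: 157 minutes
Remaining: 1290 - 157 = 1133
Hours: 18, Minutes: 53

18:53


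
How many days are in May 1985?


31 days

Month: May (month 5)
May has 31 days


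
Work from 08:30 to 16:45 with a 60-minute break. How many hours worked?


7h 15m (435 minutes)

Total time = (16×60+45) - (8×60+30)
= 1005 - 510 = 495 min
Minus break: 495 - 60 = 435 min
= 7h 15m


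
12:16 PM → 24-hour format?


Input: 12:16 PM
12 PM → 12 (noon)

12:16


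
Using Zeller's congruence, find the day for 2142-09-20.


Zeller's congruence:
q=20, m=9, k=42, j=21
h = (20 + ⌊13×10/5⌋ + 42 + ⌊42/4⌋ + ⌊21/4⌋ - 2×21) mod 7
= (20 + 26 + 42 + 10 + 5 - 42) mod 7
= 61 mod 7 = 5
h=5 → Thursday

Thursday


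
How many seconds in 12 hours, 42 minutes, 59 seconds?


45779 seconds

Hours: 12 × 3600 = 43200
Minutes: 42 × 60 = 2520
Seconds: 59
Total = 43200 + 2520 + 59 = 45779


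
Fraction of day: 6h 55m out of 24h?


0.2882 (28.82%)

Total minutes: 6×60 + 55 = 415
Day = 24×60 = 1440 minutes
Fraction = 415/1440 ≈ 0.2882
As a percentage: 415/1440 × 100 ≈ 28.82%


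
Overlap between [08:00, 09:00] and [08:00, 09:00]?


Meeting A: 480-540 (in minutes from midnight)
Meeting B: 480-540
Overlap start = max(480, 480) = 480
Overlap end = min(540, 540) = 540
Overlap = max(0, 540 - 480) = 60 min

60 minutes


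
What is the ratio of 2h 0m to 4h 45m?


8:19 (0.42)

Duration 1: 120 minutes
Duration 2: 285 minutes
Ratio = 120:285
GCD = 15
Simplified = 8:19
As a decimal: 8/19 ≈ 0.42


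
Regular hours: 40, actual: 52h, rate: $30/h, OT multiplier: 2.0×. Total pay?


Regular: 40h × $30 = $1200.00
Overtime: 52 - 40 = 12h
OT pay: 12h × $30 × 2.0 = $720.00
Total = $1200.00 + $720.00 = $1920.00

$1920.00


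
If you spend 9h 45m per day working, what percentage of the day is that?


40.6%

Time: 585 minutes
Day: 1440 minutes
Percentage = (585/1440) × 100 ≈ 40.6%


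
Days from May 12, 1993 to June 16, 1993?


35 days

From May 12, 1993 to June 16, 1993
Rest of May 1993: 31 - 12 = 19
Days into June 1993: 16
Total = 19 + 16 = 35 days


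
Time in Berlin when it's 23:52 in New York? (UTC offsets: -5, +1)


Time difference = UTC+1 - UTC-5 = +6 hours
New hour = (23 + 6) mod 24
= 29 mod 24 = 5
Minutes unchanged → 05:52; 29 ≥ 24 → next day

05:52 (next day)


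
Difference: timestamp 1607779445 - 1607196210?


Difference = 1607779445 - 1607196210 = 583235 seconds
In hours: 583235 / 3600 ≈ 162.0
In days: 583235 / 86400 ≈ 6.75

583235 seconds (162.0 hours / 6.75 days)


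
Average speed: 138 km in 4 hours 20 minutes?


31.8 km/h

Distance: 138 km
Time: 4h 20m = 260 min = 260/60 = 13/3 hours
Speed = 138 ÷ (13/3) = 138 × 3 / 13 = 414/13 ≈ 31.8 km/h


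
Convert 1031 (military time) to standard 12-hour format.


Hour: 10
10 < 12 → AM

10:31 AM


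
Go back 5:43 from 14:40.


Start: 880 minutes from midnight
Subtract: 343 minutes
Remaining: 880 - 343 = 537
Hours: 8, Minutes: 57

08:57


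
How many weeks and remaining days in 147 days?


Weeks: 147 ÷ 7 = 21 remainder 0

21 weeks 0 days


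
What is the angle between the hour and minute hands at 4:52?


166.0°

Hour hand = 4×30 + 52×0.5 = 146.0°
Minute hand = 52×6 = 312°
Difference = |146.0 - 312| = 166.0°


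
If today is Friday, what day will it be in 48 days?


Start: Friday (index 4)
(4 + 48) mod 7
= 52 mod 7
= 3
Index 3 → Thursday

Thursday


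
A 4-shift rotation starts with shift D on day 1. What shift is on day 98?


Shift A

Shifts: A, B, C, D
Start: D (index 3)
Day 98: (3 + 98 - 1) mod 4
= 100 mod 4
= 0
Index 0 → shift A


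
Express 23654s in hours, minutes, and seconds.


Hours: 23654 ÷ 3600 = 6 remainder 2054
Minutes: 2054 ÷ 60 = 34 remainder 14
Seconds: 14

6h 34m 14s


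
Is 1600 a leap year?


Yes

Rules: divisible by 4 AND (not by 100 OR by 400)
1600 ÷ 4 = 400 exactly → divisible by 4
1600 ÷ 100 = 16 exactly → divisible by 100
1600 ÷ 400 = 4 exactly → divisible by 400
Divisible by 400 → leap year


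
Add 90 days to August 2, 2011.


October 31, 2011

Start: August 2, 2011
Add 90 days
August 2 → September 1: 31 - 2 + 1 = 30 days (90 - 30 = 60 left)
September 1 → October 1: 30 - 1 + 1 = 30 days (60 - 30 = 30 left)
October 1 + 30 = October 31, 2011


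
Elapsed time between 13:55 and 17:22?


End time in minutes: 17×60 + 22 = 1042
Start time in minutes: 13×60 + 55 = 835
Difference = 1042 - 835 = 207 minutes
= 3 hours 27 minutes

3h 27m


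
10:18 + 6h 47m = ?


17:05

Start: 618 minutes from midnight
Add: 407 minutes
Total: 1025 minutes
Hours: 1025 ÷ 60 = 17 remainder 5


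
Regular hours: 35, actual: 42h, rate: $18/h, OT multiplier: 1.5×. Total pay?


Regular: 35h × $18 = $630.00
Overtime: 42 - 35 = 7h
OT pay: 7h × $18 × 1.5 = $189.00
Total = $630.00 + $189.00 = $819.00

$819.00


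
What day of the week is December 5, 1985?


Thursday

Zeller's congruence:
q=5, m=12, k=85, j=19
h = (5 + ⌊13×13/5⌋ + 85 + ⌊85/4⌋ + ⌊19/4⌋ - 2×19) mod 7
= (5 + 33 + 85 + 21 + 4 - 38) mod 7
= 110 mod 7 = 5
h=5 → Thursday


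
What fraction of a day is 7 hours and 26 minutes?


0.3097 (30.97%)

Total minutes: 7×60 + 26 = 446
Day = 24×60 = 1440 minutes
Fraction = 446/1440 ≈ 0.3097
As a percentage: 446/1440 × 100 ≈ 30.97%


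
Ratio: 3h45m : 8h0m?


Duration 1: 225 minutes
Duration 2: 480 minutes
Ratio = 225:480
GCD = 15
Simplified = 15:32
As a decimal: 15/32 ≈ 0.47

15:32 (0.47)


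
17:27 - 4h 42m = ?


12:45

Start: 1047 minutes from midnight
Subtract: 282 minutes
Remaining: 1047 - 282 = 765
Hours: 12, Minutes: 45


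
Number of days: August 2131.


31 days

Month: August (month 8)
August has 31 days


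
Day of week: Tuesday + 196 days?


Tuesday

Start: Tuesday (index 1)
(1 + 196) mod 7
= 197 mod 7
= 1
Index 1 → Tuesday


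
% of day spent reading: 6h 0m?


25.0%

Time: 360 minutes
Day: 1440 minutes
Percentage = (360/1440) × 100 = 25.0%


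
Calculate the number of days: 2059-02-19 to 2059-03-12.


From February 19, 2059 to March 12, 2059
Rest of February 2059: 28 - 19 = 9
Days into March 2059: 12
Total = 9 + 12 = 21 days

21 days


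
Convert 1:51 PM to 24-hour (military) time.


13:51

Input: 1:51 PM
PM: 1 + 12 = 13


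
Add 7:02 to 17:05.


Start: 1025 minutes from midnight
Add: 422 minutes
Total: 1447 minutes
Hours: 1447 ÷ 60 = 24 remainder 7
24 ≥ 24 → 24 - 24 = 0 (next day)

00:07 (next day)


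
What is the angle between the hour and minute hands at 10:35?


Hour hand = 10×30 + 35×0.5 = 317.5°
Minute hand = 35×6 = 210°
Difference = |317.5 - 210| = 107.5°

107.5°


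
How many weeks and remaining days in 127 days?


Weeks: 127 ÷ 7 = 18 remainder 1

18 weeks 1 days


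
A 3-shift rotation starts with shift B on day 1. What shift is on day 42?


Shift A

Shifts: A, B, C
Start: B (index 1)
Day 42: (1 + 42 - 1) mod 3
= 42 mod 3
= 0
Index 0 → shift A


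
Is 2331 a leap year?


No

Rules: divisible by 4 AND (not by 100 OR by 400)
2331 ÷ 4 = 582 remainder 3 → not divisible by 4
Not divisible by 4 → not a leap year


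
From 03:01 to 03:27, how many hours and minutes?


End time in minutes: 3×60 + 27 = 207
Start time in minutes: 3×60 + 1 = 181
Difference = 207 - 181 = 26 minutes
= 0 hours 26 minutes

0h 26m


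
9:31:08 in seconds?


Hours: 9 × 3600 = 32400
Minutes: 31 × 60 = 1860
Seconds: 8
Total = 32400 + 1860 + 8 = 34268

34268 seconds


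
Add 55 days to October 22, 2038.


Start: October 22, 2038
Add 55 days
October 22 → November 1: 31 - 22 + 1 = 10 days (55 - 10 = 45 left)
November 1 → December 1: 30 - 1 + 1 = 30 days (45 - 30 = 15 left)
December 1 + 15 = December 16, 2038

December 16, 2038


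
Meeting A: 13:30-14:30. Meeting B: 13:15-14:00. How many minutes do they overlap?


Meeting A: 810-870 (in minutes from midnight)
Meeting B: 795-840
Overlap start = max(810, 795) = 810
Overlap end = min(870, 840) = 840
Overlap = max(0, 840 - 810) = 30 min

30 minutes


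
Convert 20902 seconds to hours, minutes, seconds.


Hours: 20902 ÷ 3600 = 5 remainder 2902
Minutes: 2902 ÷ 60 = 48 remainder 22
Seconds: 22

5h 48m 22s


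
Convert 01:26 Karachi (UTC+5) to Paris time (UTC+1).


Time difference = UTC+1 - UTC+5 = -4 hours
New hour = (1 -4) mod 24
= -3 mod 24 = 21
Minutes unchanged → 21:26; -3 < 0 → previous day

21:26 (previous day)


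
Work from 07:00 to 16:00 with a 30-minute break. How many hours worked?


8h 30m (510 minutes)

Total time = (16×60+0) - (7×60+0)
= 960 - 420 = 540 min
Minus break: 540 - 30 = 510 min
= 8h 30m


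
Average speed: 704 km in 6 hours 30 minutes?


108.3 km/h

Distance: 704 km
Time: 6h 30m = 390 min = 390/60 = 13/2 hours
Speed = 704 ÷ (13/2) = 704 × 2 / 13 = 1408/13 ≈ 108.3 km/h


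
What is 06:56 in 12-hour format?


Hour: 6
6 < 12 → AM

6:56 AM


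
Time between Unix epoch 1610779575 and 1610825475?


45900 seconds (12.8 hours / 0.53 days)

Difference = 1610825475 - 1610779575 = 45900 seconds
In hours: 45900 / 3600 ≈ 12.8
In days: 45900 / 86400 ≈ 0.53


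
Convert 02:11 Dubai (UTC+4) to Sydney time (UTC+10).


08:11

Time difference = UTC+10 - UTC+4 = +6 hours
New hour = (2 + 6) mod 24
= 8 mod 24 = 8
Minutes unchanged → 08:11


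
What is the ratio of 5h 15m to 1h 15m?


21:5 (4.20)

Duration 1: 315 minutes
Duration 2: 75 minutes
Ratio = 315:75
GCD = 15
Simplified = 21:5
As a decimal: 21/5 = 4.20


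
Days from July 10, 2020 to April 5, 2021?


269 days

From July 10, 2020 to April 5, 2021
Rest of July 2020: 31 - 10 = 21
Full months: August 31, September 30, October 31, November 30, December 31, January 31, February 2021 28, March 31
Days into April 2021: 5
Total = 21 + 31 + 30 + 31 + 30 + 31 + 31 + 28 + 31 + 5 = 269 days


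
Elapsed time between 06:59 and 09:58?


End time in minutes: 9×60 + 58 = 598
Start time in minutes: 6×60 + 59 = 419
Difference = 598 - 419 = 179 minutes
= 2 hours 59 minutes

2h 59m


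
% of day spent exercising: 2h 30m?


Time: 150 minutes
Day: 1440 minutes
Percentage = (150/1440) × 100 ≈ 10.4%

10.4%


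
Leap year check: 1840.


Yes

Rules: divisible by 4 AND (not by 100 OR by 400)
1840 ÷ 4 = 460 exactly → divisible by 4
1840 ÷ 100 = 18 remainder 40 → not divisible by 100
Divisible by 4 but not by 100 → leap year


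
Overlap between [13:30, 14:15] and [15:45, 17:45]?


Meeting A: 810-855 (in minutes from midnight)
Meeting B: 945-1065
Overlap start = max(810, 945) = 945
Overlap end = min(855, 1065) = 855
Overlap = max(0, 855 - 945) = 0 min

0 minutes


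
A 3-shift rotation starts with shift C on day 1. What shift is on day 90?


Shifts: A, B, C
Start: C (index 2)
Day 90: (2 + 90 - 1) mod 3
= 91 mod 3
= 1
Index 1 → shift B

Shift B


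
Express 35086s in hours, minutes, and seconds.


Hours: 35086 ÷ 3600 = 9 remainder 2686
Minutes: 2686 ÷ 60 = 44 remainder 46
Seconds: 46

9h 44m 46s


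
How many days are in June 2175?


Month: June (month 6)
June has 30 days

30 days


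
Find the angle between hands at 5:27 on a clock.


1.5°

Hour hand = 5×30 + 27×0.5 = 163.5°
Minute hand = 27×6 = 162°
Difference = |163.5 - 162| = 1.5°


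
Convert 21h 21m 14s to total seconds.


76874 seconds

Hours: 21 × 3600 = 75600
Minutes: 21 × 60 = 1260
Seconds: 14
Total = 75600 + 1260 + 14 = 76874


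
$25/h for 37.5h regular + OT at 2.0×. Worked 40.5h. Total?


Regular: 37.5h × $25 = $937.50
Overtime: 40.5 - 37.5 = 3.0h
OT pay: 3.0h × $25 × 2.0 = $150.00
Total = $937.50 + $150.00 = $1087.50

$1087.50


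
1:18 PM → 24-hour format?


Input: 1:18 PM
PM: 1 + 12 = 13

13:18


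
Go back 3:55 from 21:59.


18:04

Start: 1319 minutes from midnight
Subtract: 235 minutes
Remaining: 1319 - 235 = 1084
Hours: 18, Minutes: 4


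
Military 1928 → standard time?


7:28 PM

Hour: 19
19 - 12 = 7 → PM


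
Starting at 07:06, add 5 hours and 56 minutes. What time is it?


Start: 426 minutes from midnight
Add: 356 minutes
Total: 782 minutes
Hours: 782 ÷ 60 = 13 remainder 2

13:02


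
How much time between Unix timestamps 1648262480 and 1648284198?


Difference = 1648284198 - 1648262480 = 21718 seconds
In hours: 21718 / 3600 ≈ 6.0
In days: 21718 / 86400 ≈ 0.25

21718 seconds (6.0 hours / 0.25 days)


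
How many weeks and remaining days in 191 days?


27 weeks 2 days

Weeks: 191 ÷ 7 = 27 remainder 2


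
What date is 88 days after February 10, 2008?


Start: February 10, 2008
Add 88 days
February 10 → March 1: 29 - 10 + 1 = 20 days (88 - 20 = 68 left)
March 1 → April 1: 31 - 1 + 1 = 31 days (68 - 31 = 37 left)
April 1 → May 1: 30 - 1 + 1 = 30 days (37 - 30 = 7 left)
May 1 + 7 = May 8, 2008

May 8, 2008


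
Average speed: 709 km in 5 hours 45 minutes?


123.3 km/h

Distance: 709 km
Time: 5h 45m = 345 min = 345/60 = 23/4 hours
Speed = 709 ÷ (23/4) = 709 × 4 / 23 = 2836/23 ≈ 123.3 km/h


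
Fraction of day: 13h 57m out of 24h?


0.5813 (58.13%)

Total minutes: 13×60 + 57 = 837
Day = 24×60 = 1440 minutes
Fraction = 837/1440 ≈ 0.5813
As a percentage: 837/1440 × 100 ≈ 58.13%


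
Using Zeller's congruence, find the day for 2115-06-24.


Zeller's congruence:
q=24, m=6, k=15, j=21
h = (24 + ⌊13×7/5⌋ + 15 + ⌊15/4⌋ + ⌊21/4⌋ - 2×21) mod 7
= (24 + 18 + 15 + 3 + 5 - 42) mod 7
= 23 mod 7 = 2
h=2 → Monday

Monday


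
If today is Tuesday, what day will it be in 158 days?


Start: Tuesday (index 1)
(1 + 158) mod 7
= 159 mod 7
= 5
Index 5 → Saturday

Saturday


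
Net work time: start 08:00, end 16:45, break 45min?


Total time = (16×60+45) - (8×60+0)
= 1005 - 480 = 525 min
Minus break: 525 - 45 = 480 min
= 8h 0m

8h 0m (480 minutes)


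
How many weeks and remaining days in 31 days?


4 weeks 3 days

Weeks: 31 ÷ 7 = 4 remainder 3


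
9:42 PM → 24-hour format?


21:42

Input: 9:42 PM
PM: 9 + 12 = 21


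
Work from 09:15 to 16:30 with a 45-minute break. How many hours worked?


Total time = (16×60+30) - (9×60+15)
= 990 - 555 = 435 min
Minus break: 435 - 45 = 390 min
= 6h 30m

6h 30m (390 minutes)


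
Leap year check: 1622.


Rules: divisible by 4 AND (not by 100 OR by 400)
1622 ÷ 4 = 405 remainder 2 → not divisible by 4
Not divisible by 4 → not a leap year

No


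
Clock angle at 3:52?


Hour hand = 3×30 + 52×0.5 = 116.0°
Minute hand = 52×6 = 312°
Difference = |116.0 - 312| = 196.0°
Since > 180°: 360 - 196.0 = 164.0°

164.0°


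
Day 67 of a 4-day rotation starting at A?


Shifts: A, B, C, D
Start: A (index 0)
Day 67: (0 + 67 - 1) mod 4
= 66 mod 4
= 2
Index 2 → shift C

Shift C


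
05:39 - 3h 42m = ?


01:57

Start: 339 minutes from midnight
Subtract: 222 minutes
Remaining: 339 - 222 = 117
Hours: 1, Minutes: 57


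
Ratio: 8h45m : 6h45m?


35:27 (1.30)

Duration 1: 525 minutes
Duration 2: 405 minutes
Ratio = 525:405
GCD = 15
Simplified = 35:27
As a decimal: 35/27 ≈ 1.30


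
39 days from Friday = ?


Tuesday

Start: Friday (index 4)
(4 + 39) mod 7
= 43 mod 7
= 1
Index 1 → Tuesday


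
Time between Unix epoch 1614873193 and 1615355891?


Difference = 1615355891 - 1614873193 = 482698 seconds
In hours: 482698 / 3600 ≈ 134.1
In days: 482698 / 86400 ≈ 5.59

482698 seconds (134.1 hours / 5.59 days)


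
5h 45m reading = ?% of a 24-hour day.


24.0%

Time: 345 minutes
Day: 1440 minutes
Percentage = (345/1440) × 100 ≈ 24.0%


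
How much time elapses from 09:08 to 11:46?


End time in minutes: 11×60 + 46 = 706
Start time in minutes: 9×60 + 8 = 548
Difference = 706 - 548 = 158 minutes
= 2 hours 38 minutes

2h 38m


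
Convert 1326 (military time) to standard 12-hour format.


Hour: 13
13 - 12 = 1 → PM

1:26 PM


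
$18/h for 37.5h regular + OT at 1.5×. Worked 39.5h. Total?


$729.00

Regular: 37.5h × $18 = $675.00
Overtime: 39.5 - 37.5 = 2.0h
OT pay: 2.0h × $18 × 1.5 = $54.00
Total = $675.00 + $54.00 = $729.00


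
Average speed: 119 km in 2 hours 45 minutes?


43.3 km/h

Distance: 119 km
Time: 2h 45m = 165 min = 165/60 = 11/4 hours
Speed = 119 ÷ (11/4) = 119 × 4 / 11 = 476/11 ≈ 43.3 km/h


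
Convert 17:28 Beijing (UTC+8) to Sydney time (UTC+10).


Time difference = UTC+10 - UTC+8 = +2 hours
New hour = (17 + 2) mod 24
= 19 mod 24 = 19
Minutes unchanged → 19:28

19:28


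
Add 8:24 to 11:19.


Start: 679 minutes from midnight
Add: 504 minutes
Total: 1183 minutes
Hours: 1183 ÷ 60 = 19 remainder 43

19:43


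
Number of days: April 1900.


30 days

Month: April (month 4)
April has 30 days


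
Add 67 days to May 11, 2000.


Start: May 11, 2000
Add 67 days
May 11 → June 1: 31 - 11 + 1 = 21 days (67 - 21 = 46 left)
June 1 → July 1: 30 - 1 + 1 = 30 days (46 - 30 = 16 left)
July 1 + 16 = July 17, 2000

July 17, 2000


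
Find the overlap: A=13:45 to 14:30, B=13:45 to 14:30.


45 minutes

Meeting A: 825-870 (in minutes from midnight)
Meeting B: 825-870
Overlap start = max(825, 825) = 825
Overlap end = min(870, 870) = 870
Overlap = max(0, 870 - 825) = 45 min


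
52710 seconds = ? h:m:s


Hours: 52710 ÷ 3600 = 14 remainder 2310
Minutes: 2310 ÷ 60 = 38 remainder 30
Seconds: 30

14h 38m 30s


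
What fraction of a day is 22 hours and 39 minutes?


0.9438 (94.38%)

Total minutes: 22×60 + 39 = 1359
Day = 24×60 = 1440 minutes
Fraction = 1359/1440 ≈ 0.9438
As a percentage: 1359/1440 × 100 ≈ 94.38%


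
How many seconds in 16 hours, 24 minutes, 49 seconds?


59089 seconds

Hours: 16 × 3600 = 57600
Minutes: 24 × 60 = 1440
Seconds: 49
Total = 57600 + 1440 + 49 = 59089


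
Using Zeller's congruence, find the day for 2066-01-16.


Saturday

Zeller's congruence:
q=16, m=13, k=65, j=20
h = (16 + ⌊13×14/5⌋ + 65 + ⌊65/4⌋ + ⌊20/4⌋ - 2×20) mod 7
= (16 + 36 + 65 + 16 + 5 - 40) mod 7
= 98 mod 7 = 0
h=0 → Saturday


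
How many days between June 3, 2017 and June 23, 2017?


From June 3, 2017 to June 23, 2017
Same month: 23 - 3 = 20 days

20 days


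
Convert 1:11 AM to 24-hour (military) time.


Input: 1:11 AM
AM hour stays: 1

01:11


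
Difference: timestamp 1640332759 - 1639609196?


Difference = 1640332759 - 1639609196 = 723563 seconds
In hours: 723563 / 3600 ≈ 201.0
In days: 723563 / 86400 ≈ 8.37

723563 seconds (201.0 hours / 8.37 days)


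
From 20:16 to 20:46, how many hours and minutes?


End time in minutes: 20×60 + 46 = 1246
Start time in minutes: 20×60 + 16 = 1216
Difference = 1246 - 1216 = 30 minutes
= 0 hours 30 minutes

0h 30m


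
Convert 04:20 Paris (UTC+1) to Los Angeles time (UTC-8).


19:20 (previous day)

Time difference = UTC-8 - UTC+1 = -9 hours
New hour = (4 -9) mod 24
= -5 mod 24 = 19
Minutes unchanged → 19:20; -5 < 0 → previous day


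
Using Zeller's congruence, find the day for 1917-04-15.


Zeller's congruence:
q=15, m=4, k=17, j=19
h = (15 + ⌊13×5/5⌋ + 17 + ⌊17/4⌋ + ⌊19/4⌋ - 2×19) mod 7
= (15 + 13 + 17 + 4 + 4 - 38) mod 7
= 15 mod 7 = 1
h=1 → Sunday

Sunday


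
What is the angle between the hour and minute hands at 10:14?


Hour hand = 10×30 + 14×0.5 = 307.0°
Minute hand = 14×6 = 84°
Difference = |307.0 - 84| = 223.0°
Since > 180°: 360 - 223.0 = 137.0°

137.0°


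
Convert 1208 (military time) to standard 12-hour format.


12:08 PM

Hour: 12
12 → 12 PM (noon)


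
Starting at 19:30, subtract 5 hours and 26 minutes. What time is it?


14:04

Start: 1170 minutes from midnight
Subtract: 326 minutes
Remaining: 1170 - 326 = 844
Hours: 14, Minutes: 4


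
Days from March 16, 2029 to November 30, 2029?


From March 16, 2029 to November 30, 2029
Rest of March 2029: 31 - 16 = 15
Full months: April 30, May 31, June 30, July 31, August 31, September 30, October 31
Days into November 2029: 30
Total = 15 + 30 + 31 + 30 + 31 + 31 + 30 + 31 + 30 = 259 days

259 days


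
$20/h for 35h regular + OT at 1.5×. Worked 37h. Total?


Regular: 35h × $20 = $700.00
Overtime: 37 - 35 = 2h
OT pay: 2h × $20 × 1.5 = $60.00
Total = $700.00 + $60.00 = $760.00

$760.00


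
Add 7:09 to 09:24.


16:33

Start: 564 minutes from midnight
Add: 429 minutes
Total: 993 minutes
Hours: 993 ÷ 60 = 16 remainder 33


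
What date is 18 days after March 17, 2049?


Start: March 17, 2049
Add 18 days
March 17 → April 1: 31 - 17 + 1 = 15 days (18 - 15 = 3 left)
April 1 + 3 = April 4, 2049

April 4, 2049


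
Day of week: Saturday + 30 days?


Start: Saturday (index 5)
(5 + 30) mod 7
= 35 mod 7
= 0
Index 0 → Monday

Monday


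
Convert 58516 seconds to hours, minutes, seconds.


Hours: 58516 ÷ 3600 = 16 remainder 916
Minutes: 916 ÷ 60 = 15 remainder 16
Seconds: 16

16h 15m 16s


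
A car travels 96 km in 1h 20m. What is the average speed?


Distance: 96 km
Time: 1h 20m = 80 min = 80/60 = 4/3 hours
Speed = 96 ÷ (4/3) = 96 × 3 / 4 = 288/4 = 72.0 km/h

72.0 km/h


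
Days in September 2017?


Month: September (month 9)
September has 30 days

30 days


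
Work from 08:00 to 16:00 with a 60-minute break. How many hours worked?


Total time = (16×60+0) - (8×60+0)
= 960 - 480 = 480 min
Minus break: 480 - 60 = 420 min
= 7h 0m

7h 0m (420 minutes)


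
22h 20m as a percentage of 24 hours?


Total minutes: 22×60 + 20 = 1340
Day = 24×60 = 1440 minutes
Fraction = 1340/1440 ≈ 0.9306
As a percentage: 1340/1440 × 100 ≈ 93.06%

0.9306 (93.06%)


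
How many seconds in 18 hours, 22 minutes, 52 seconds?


66172 seconds

Hours: 18 × 3600 = 64800
Minutes: 22 × 60 = 1320
Seconds: 52
Total = 64800 + 1320 + 52 = 66172


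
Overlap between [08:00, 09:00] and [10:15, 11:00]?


0 minutes

Meeting A: 480-540 (in minutes from midnight)
Meeting B: 615-660
Overlap start = max(480, 615) = 615
Overlap end = min(540, 660) = 540
Overlap = max(0, 540 - 615) = 0 min


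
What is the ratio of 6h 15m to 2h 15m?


25:9 (2.78)

Duration 1: 375 minutes
Duration 2: 135 minutes
Ratio = 375:135
GCD = 15
Simplified = 25:9
As a decimal: 25/9 ≈ 2.78


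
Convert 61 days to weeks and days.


8 weeks 5 days

Weeks: 61 ÷ 7 = 8 remainder 5


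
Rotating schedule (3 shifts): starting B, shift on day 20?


Shifts: A, B, C
Start: B (index 1)
Day 20: (1 + 20 - 1) mod 3
= 20 mod 3
= 2
Index 2 → shift C

Shift C


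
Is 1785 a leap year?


No

Rules: divisible by 4 AND (not by 100 OR by 400)
1785 ÷ 4 = 446 remainder 1 → not divisible by 4
Not divisible by 4 → not a leap year


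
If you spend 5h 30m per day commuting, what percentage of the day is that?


Time: 330 minutes
Day: 1440 minutes
Percentage = (330/1440) × 100 ≈ 22.9%

22.9%


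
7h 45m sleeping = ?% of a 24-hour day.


Time: 465 minutes
Day: 1440 minutes
Percentage = (465/1440) × 100 ≈ 32.3%

32.3%


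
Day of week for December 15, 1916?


Friday

Zeller's congruence:
q=15, m=12, k=16, j=19
h = (15 + ⌊13×13/5⌋ + 16 + ⌊16/4⌋ + ⌊19/4⌋ - 2×19) mod 7
= (15 + 33 + 16 + 4 + 4 - 38) mod 7
= 34 mod 7 = 6
h=6 → Friday


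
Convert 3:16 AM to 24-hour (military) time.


03:16

Input: 3:16 AM
AM hour stays: 3


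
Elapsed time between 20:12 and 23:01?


2h 49m

End time in minutes: 23×60 + 1 = 1381
Start time in minutes: 20×60 + 12 = 1212
Difference = 1381 - 1212 = 169 minutes
= 2 hours 49 minutes


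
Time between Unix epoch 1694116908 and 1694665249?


Difference = 1694665249 - 1694116908 = 548341 seconds
In hours: 548341 / 3600 ≈ 152.3
In days: 548341 / 86400 ≈ 6.35

548341 seconds (152.3 hours / 6.35 days)


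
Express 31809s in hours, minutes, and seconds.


Hours: 31809 ÷ 3600 = 8 remainder 3009
Minutes: 3009 ÷ 60 = 50 remainder 9
Seconds: 9

8h 50m 9s


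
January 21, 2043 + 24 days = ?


Start: January 21, 2043
Add 24 days
January 21 → February 1: 31 - 21 + 1 = 11 days (24 - 11 = 13 left)
February 1 + 13 = February 14, 2043

February 14, 2043


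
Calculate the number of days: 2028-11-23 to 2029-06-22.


211 days

From November 23, 2028 to June 22, 2029
Rest of November 2028: 30 - 23 = 7
Full months: December 31, January 31, February 2029 28, March 31, April 30, May 31
Days into June 2029: 22
Total = 7 + 31 + 31 + 28 + 31 + 30 + 31 + 22 = 211 days


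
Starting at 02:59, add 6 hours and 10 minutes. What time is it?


09:09

Start: 179 minutes from midnight
Add: 370 minutes
Total: 549 minutes
Hours: 549 ÷ 60 = 9 remainder 9


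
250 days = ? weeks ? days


Weeks: 250 ÷ 7 = 35 remainder 5

35 weeks 5 days


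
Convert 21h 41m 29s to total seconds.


Hours: 21 × 3600 = 75600
Minutes: 41 × 60 = 2460
Seconds: 29
Total = 75600 + 2460 + 29 = 78089

78089 seconds


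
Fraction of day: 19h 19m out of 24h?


Total minutes: 19×60 + 19 = 1159
Day = 24×60 = 1440 minutes
Fraction = 1159/1440 ≈ 0.8049
As a percentage: 1159/1440 × 100 ≈ 80.49%

0.8049 (80.49%)


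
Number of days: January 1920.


31 days

Month: January (month 1)
January has 31 days


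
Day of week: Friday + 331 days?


Sunday

Start: Friday (index 4)
(4 + 331) mod 7
= 335 mod 7
= 6
Index 6 → Sunday


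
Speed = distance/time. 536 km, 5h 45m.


93.2 km/h

Distance: 536 km
Time: 5h 45m = 345 min = 345/60 = 23/4 hours
Speed = 536 ÷ (23/4) = 536 × 4 / 23 = 2144/23 ≈ 93.2 km/h


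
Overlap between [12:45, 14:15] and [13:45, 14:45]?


30 minutes

Meeting A: 765-855 (in minutes from midnight)
Meeting B: 825-885
Overlap start = max(765, 825) = 825
Overlap end = min(855, 885) = 855
Overlap = max(0, 855 - 825) = 30 min
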